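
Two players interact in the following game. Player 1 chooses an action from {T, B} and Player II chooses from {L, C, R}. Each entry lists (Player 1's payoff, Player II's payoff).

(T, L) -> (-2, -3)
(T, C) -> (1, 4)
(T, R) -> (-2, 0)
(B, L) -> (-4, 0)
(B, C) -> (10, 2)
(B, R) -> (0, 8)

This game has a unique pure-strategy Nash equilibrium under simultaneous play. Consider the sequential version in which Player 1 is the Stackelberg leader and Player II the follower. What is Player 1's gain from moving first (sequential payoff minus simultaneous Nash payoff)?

Work backward from Player II's decision.
- T: Player II compares -3, 4, 0 and picks C; Player 1 would get 1.
- B: Player II compares 0, 2, 8 and picks R; Player 1 would get 0.
Maximizing over 1, 0, Player 1 chooses T. Subgame-perfect outcome: (T, C) with payoffs (1, 4).
Now find the simultaneous Nash equilibrium.
Player 1's best replies: L→T; C→B; R→B.
Player II's best replies: T→C; B→R.
Only (B, R) has each player best-responding; Nash payoffs (0, 8).
Player 1's commitment gain: 1 − 0 = 1.

1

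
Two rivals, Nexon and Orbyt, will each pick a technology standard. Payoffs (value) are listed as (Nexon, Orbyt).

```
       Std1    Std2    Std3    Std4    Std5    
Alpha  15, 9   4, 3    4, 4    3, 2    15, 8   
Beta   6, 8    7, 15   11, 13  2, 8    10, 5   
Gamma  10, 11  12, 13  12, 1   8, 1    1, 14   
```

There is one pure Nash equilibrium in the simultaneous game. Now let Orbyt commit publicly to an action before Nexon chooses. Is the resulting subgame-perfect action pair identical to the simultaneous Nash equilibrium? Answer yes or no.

no

Nexon best-responds to each possible Orbyt move:
- Std1: BR = Alpha, leader payoff 9.
- Std2: BR = Gamma, leader payoff 13.
- Std3: BR = Gamma, leader payoff 1.
- Std4: BR = Gamma, leader payoff 1.
- Std5: BR = Alpha, leader payoff 8.
Maximizing over 9, 13, 1, 1, 8, Orbyt chooses Std2. Subgame-perfect outcome: (Gamma, Std2) with payoffs (12, 13).
Under simultaneous play:
Nexon's best replies: Std1→Alpha; Std2→Gamma; Std3→Gamma; Std4→Gamma; Std5→Alpha.
Orbyt's best replies: Alpha→Std1; Beta→Std2; Gamma→Std5.
The unique mutual best reply is (Alpha, Std1), giving (15, 9).
Sequential outcome (Gamma, Std2) differs from the Nash profile (Alpha, Std1).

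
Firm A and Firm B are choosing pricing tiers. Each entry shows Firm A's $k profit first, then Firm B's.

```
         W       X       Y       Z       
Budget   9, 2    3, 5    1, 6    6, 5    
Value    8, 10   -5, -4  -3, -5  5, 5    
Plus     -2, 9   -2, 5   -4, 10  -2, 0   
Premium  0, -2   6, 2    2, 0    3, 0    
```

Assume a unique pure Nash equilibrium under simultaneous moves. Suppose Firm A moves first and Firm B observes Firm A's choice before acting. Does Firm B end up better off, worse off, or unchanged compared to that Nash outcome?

better off

Firm B best-responds to each possible Firm A move:
- Budget → Firm B plays Y (best of 2, 5, 6, 5); Firm A gets 1.
- Value → Firm B plays W (best of 10, -4, -5, 5); Firm A gets 8.
- Plus → Firm B plays Y (best of 9, 5, 10, 0); Firm A gets -4.
- Premium → Firm B plays X (best of -2, 2, 0, 0); Firm A gets 6.
Maximizing over 1, 8, -4, 6, Firm A chooses Value. Subgame-perfect outcome: (Value, W) with payoffs (8, 10).
Under simultaneous play:
Firm A's best replies: W→Budget; X→Premium; Y→Premium; Z→Budget.
Firm B's best replies: Budget→Y; Value→W; Plus→Y; Premium→X.
Only (Premium, X) has each player best-responding; Nash payoffs (6, 2).
Firm B earns 10 sequentially versus 2 at the Nash outcome: better off.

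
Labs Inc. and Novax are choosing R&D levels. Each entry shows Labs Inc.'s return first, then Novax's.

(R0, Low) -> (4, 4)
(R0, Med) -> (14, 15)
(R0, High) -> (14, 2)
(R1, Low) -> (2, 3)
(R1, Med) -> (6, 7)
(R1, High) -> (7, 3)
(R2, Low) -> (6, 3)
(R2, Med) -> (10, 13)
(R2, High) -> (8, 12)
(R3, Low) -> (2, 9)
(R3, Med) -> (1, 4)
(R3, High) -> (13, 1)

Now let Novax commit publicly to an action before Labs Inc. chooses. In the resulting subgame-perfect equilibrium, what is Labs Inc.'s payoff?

Solve by backward induction (Novax leads).
- Low: BR = R2, leader payoff 3.
- Med: BR = R0, leader payoff 15.
- High: BR = R0, leader payoff 2.
Maximizing over 3, 15, 2, Novax chooses Med. Subgame-perfect outcome: (R0, Med) with payoffs (14, 15).

14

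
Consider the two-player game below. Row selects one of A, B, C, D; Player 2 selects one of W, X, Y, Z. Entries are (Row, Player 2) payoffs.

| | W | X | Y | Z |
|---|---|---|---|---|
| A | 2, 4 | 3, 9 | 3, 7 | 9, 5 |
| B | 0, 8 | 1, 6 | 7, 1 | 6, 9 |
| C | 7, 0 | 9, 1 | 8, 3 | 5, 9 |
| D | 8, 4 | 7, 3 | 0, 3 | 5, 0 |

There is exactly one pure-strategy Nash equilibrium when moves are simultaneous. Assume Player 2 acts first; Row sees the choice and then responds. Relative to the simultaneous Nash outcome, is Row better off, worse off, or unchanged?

Row best-responds to each possible Player 2 move:
- W → Row plays D (best of 2, 0, 7, 8); Player 2 gets 4.
- X → Row plays C (best of 3, 1, 9, 7); Player 2 gets 1.
- Y → Row plays C (best of 3, 7, 8, 0); Player 2 gets 3.
- Z → Row plays A (best of 9, 6, 5, 5); Player 2 gets 5.
Among 4, 1, 3, 5, the best is 5 at Z. Subgame-perfect outcome: (A, Z) with payoffs (9, 5).
Under simultaneous play:
Row's best replies: W→D; X→C; Y→C; Z→A.
Player 2's best replies: A→X; B→Z; C→Z; D→W.
Only (D, W) has each player best-responding; Nash payoffs (8, 4).
Row earns 9 sequentially versus 8 at the Nash outcome: better off.

better off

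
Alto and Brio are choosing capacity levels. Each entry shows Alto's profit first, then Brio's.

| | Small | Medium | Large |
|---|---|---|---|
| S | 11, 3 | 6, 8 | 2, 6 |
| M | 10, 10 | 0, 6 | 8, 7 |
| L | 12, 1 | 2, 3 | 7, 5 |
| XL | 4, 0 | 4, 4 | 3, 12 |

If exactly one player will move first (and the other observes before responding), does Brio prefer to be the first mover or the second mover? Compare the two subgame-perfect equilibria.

second

If Alto leads: Brio's best replies are S→Medium, M→Small, L→Large, XL→Large; Alto's induced payoffs 6, 10, 7, 3; outcome (M, Small), payoffs (10, 10).
If Brio leads: Alto's best replies are Small→L, Medium→S, Large→M; Brio's induced payoffs 1, 8, 7; outcome (S, Medium), payoffs (6, 8).
Brio gets 8 moving first and 10 moving second, so Brio prefers to move second.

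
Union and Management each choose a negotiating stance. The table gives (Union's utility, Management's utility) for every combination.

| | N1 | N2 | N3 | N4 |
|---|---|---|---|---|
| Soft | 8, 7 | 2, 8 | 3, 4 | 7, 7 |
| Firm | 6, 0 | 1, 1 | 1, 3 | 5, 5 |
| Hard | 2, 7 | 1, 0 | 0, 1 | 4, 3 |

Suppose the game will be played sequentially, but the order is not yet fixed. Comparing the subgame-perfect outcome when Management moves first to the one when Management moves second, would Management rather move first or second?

first

If Union leads: Management's best replies are Soft→N2, Firm→N4, Hard→N1; Union's induced payoffs 2, 5, 2; outcome (Firm, N4), payoffs (5, 5).
If Management leads: Union's best replies are N1→Soft, N2→Soft, N3→Soft, N4→Soft; Management's induced payoffs 7, 8, 4, 7; outcome (Soft, N2), payoffs (2, 8).
Management gets 8 moving first and 5 moving second, so Management prefers to move first.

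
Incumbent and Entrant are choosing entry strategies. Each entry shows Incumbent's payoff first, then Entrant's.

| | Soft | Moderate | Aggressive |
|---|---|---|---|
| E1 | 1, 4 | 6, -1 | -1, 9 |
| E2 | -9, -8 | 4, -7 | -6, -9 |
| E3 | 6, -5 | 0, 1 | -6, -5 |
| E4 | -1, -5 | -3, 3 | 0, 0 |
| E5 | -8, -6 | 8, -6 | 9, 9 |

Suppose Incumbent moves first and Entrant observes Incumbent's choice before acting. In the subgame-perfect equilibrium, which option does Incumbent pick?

Solve by backward induction (Incumbent leads).
- E1: BR = Aggressive, leader payoff -1.
- E2: BR = Moderate, leader payoff 4.
- E3: BR = Moderate, leader payoff 0.
- E4: BR = Moderate, leader payoff -3.
- E5: BR = Aggressive, leader payoff 9.
Maximizing over -1, 4, 0, -3, 9, Incumbent chooses E5. Subgame-perfect outcome: (E5, Aggressive) with payoffs (9, 9).

E5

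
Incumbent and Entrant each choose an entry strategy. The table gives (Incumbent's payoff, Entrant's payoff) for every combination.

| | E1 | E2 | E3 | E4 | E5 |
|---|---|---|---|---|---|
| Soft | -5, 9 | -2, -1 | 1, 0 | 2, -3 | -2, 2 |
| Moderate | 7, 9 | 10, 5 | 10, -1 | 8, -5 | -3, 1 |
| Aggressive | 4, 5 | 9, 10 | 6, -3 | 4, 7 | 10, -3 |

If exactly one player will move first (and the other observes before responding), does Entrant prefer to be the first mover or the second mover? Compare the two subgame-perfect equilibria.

second

If Incumbent leads: Entrant's best replies are Soft→E1, Moderate→E1, Aggressive→E2; Incumbent's induced payoffs -5, 7, 9; outcome (Aggressive, E2), payoffs (9, 10).
If Entrant leads: Incumbent's best replies are E1→Moderate, E2→Moderate, E3→Moderate, E4→Moderate, E5→Aggressive; Entrant's induced payoffs 9, 5, -1, -5, -3; outcome (Moderate, E1), payoffs (7, 9).
Entrant gets 9 moving first and 10 moving second, so Entrant prefers to move second.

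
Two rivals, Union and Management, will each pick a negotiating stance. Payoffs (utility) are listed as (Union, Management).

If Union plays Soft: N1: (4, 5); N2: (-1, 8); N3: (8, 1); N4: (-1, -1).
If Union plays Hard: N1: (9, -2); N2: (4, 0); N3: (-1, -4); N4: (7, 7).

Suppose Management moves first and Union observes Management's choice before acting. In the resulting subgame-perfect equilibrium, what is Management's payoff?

7

Work backward from Union's decision.
- N1: BR = Hard, leader payoff -2.
- N2: BR = Hard, leader payoff 0.
- N3: BR = Soft, leader payoff 1.
- N4: BR = Hard, leader payoff 7.
Management's induced payoffs are -2, 0, 1, 7, so Management commits to N4. Subgame-perfect outcome: (Hard, N4) with payoffs (7, 7).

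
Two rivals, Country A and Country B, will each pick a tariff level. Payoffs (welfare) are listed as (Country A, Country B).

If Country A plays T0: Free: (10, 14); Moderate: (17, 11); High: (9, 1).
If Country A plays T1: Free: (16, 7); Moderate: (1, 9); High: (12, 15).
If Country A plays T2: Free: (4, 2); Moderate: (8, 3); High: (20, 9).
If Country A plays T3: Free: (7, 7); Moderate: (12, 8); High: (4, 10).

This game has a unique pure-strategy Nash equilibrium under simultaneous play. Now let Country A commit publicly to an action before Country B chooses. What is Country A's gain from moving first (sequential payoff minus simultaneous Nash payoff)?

0

Work backward from Country B's decision.
- T0: BR = Free, leader payoff 10.
- T1: BR = High, leader payoff 12.
- T2: BR = High, leader payoff 20.
- T3: BR = High, leader payoff 4.
Among 10, 12, 20, 4, the best is 20 at T2. Subgame-perfect outcome: (T2, High) with payoffs (20, 9).
For the simultaneous game, intersect best replies.
Country A's best replies: Free→T1; Moderate→T0; High→T2.
Country B's best replies: T0→Free; T1→High; T2→High; T3→High.
Only (T2, High) has each player best-responding; Nash payoffs (20, 9).
Country A's commitment gain: 20 − 20 = 0.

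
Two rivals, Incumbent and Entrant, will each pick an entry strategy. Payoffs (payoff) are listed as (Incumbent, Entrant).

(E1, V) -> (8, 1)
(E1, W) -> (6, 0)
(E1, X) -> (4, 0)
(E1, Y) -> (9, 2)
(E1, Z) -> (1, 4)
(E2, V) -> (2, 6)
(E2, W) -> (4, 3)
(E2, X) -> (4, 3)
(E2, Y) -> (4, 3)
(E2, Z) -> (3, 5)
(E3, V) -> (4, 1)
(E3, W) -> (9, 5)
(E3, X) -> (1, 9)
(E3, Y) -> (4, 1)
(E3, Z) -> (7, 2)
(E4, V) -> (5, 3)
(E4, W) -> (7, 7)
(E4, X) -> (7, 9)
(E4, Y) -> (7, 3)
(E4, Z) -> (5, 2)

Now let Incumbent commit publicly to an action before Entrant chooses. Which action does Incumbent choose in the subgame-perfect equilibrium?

E4

Solve by backward induction (Incumbent leads).
- E1: BR = Z, leader payoff 1.
- E2: BR = V, leader payoff 2.
- E3: BR = X, leader payoff 1.
- E4: BR = X, leader payoff 7.
Incumbent's induced payoffs are 1, 2, 1, 7, so Incumbent commits to E4. Subgame-perfect outcome: (E4, X) with payoffs (7, 9).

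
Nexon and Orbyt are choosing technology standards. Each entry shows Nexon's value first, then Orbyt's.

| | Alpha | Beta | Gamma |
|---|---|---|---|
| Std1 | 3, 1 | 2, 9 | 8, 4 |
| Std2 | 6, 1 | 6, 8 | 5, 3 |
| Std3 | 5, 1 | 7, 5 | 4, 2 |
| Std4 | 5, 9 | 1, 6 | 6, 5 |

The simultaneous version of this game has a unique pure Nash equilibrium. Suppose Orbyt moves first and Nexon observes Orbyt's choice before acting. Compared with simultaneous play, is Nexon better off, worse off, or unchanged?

unchanged

Solve by backward induction (Orbyt leads).
- Alpha: BR = Std2, leader payoff 1.
- Beta: BR = Std3, leader payoff 5.
- Gamma: BR = Std1, leader payoff 4.
Maximizing over 1, 5, 4, Orbyt chooses Beta. Subgame-perfect outcome: (Std3, Beta) with payoffs (7, 5).
Under simultaneous play:
Nexon's best replies: Alpha→Std2; Beta→Std3; Gamma→Std1.
Orbyt's best replies: Std1→Beta; Std2→Beta; Std3→Beta; Std4→Alpha.
The unique mutual best reply is (Std3, Beta), giving (7, 5).
Nexon earns 7 sequentially versus 7 at the Nash outcome: unchanged.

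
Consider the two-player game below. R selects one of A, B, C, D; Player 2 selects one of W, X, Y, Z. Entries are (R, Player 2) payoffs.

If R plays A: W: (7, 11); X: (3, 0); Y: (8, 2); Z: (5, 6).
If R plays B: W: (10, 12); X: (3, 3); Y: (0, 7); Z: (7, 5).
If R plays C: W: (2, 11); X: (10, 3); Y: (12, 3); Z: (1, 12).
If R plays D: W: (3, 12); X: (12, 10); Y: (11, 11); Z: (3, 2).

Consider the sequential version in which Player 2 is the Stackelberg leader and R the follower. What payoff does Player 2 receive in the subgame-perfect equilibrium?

R best-responds to each possible Player 2 move:
- W → R plays B (best of 7, 10, 2, 3); Player 2 gets 12.
- X → R plays D (best of 3, 3, 10, 12); Player 2 gets 10.
- Y → R plays C (best of 8, 0, 12, 11); Player 2 gets 3.
- Z → R plays B (best of 5, 7, 1, 3); Player 2 gets 5.
Among 12, 10, 3, 5, the best is 12 at W. Subgame-perfect outcome: (B, W) with payoffs (10, 12).

12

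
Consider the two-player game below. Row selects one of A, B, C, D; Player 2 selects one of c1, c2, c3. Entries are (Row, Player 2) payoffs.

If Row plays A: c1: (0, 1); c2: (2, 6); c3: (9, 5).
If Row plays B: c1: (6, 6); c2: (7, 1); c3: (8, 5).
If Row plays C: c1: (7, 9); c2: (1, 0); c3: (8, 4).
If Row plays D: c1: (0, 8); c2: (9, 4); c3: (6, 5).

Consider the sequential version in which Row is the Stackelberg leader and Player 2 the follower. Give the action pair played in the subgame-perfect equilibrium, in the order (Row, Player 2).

Solve by backward induction (Row leads).
- A → Player 2 plays c2 (best of 1, 6, 5); Row gets 2.
- B → Player 2 plays c1 (best of 6, 1, 5); Row gets 6.
- C → Player 2 plays c1 (best of 9, 0, 4); Row gets 7.
- D → Player 2 plays c1 (best of 8, 4, 5); Row gets 0.
Maximizing over 2, 6, 7, 0, Row chooses C. Subgame-perfect outcome: (C, c1) with payoffs (7, 9).

(C, c1)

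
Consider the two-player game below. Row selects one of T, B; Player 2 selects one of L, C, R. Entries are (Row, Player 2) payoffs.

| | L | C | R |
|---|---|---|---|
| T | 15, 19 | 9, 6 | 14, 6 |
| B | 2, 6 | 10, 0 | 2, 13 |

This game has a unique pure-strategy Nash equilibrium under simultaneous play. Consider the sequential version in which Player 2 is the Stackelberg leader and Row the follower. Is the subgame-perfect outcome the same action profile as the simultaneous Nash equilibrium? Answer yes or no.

yes

Backward induction with Player 2 moving first.
- L: BR = T, leader payoff 19.
- C: BR = B, leader payoff 0.
- R: BR = T, leader payoff 6.
Maximizing over 19, 0, 6, Player 2 chooses L. Subgame-perfect outcome: (T, L) with payoffs (15, 19).
For the simultaneous game, intersect best replies.
Row's best replies: L→T; C→B; R→T.
Player 2's best replies: T→L; B→R.
The unique mutual best reply is (T, L), giving (15, 19).
Sequential outcome (T, L) coincides with the Nash profile (T, L).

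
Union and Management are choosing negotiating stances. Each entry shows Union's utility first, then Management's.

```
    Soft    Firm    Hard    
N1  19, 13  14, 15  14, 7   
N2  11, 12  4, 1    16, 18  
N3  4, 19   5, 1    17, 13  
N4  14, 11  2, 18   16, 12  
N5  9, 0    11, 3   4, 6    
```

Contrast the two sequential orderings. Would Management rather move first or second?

second

If Union leads: Management's best replies are N1→Firm, N2→Hard, N3→Soft, N4→Firm, N5→Hard; Union's induced payoffs 14, 16, 4, 2, 4; outcome (N2, Hard), payoffs (16, 18).
If Management leads: Union's best replies are Soft→N1, Firm→N1, Hard→N3; Management's induced payoffs 13, 15, 13; outcome (N1, Firm), payoffs (14, 15).
Management gets 15 moving first and 18 moving second, so Management prefers to move second.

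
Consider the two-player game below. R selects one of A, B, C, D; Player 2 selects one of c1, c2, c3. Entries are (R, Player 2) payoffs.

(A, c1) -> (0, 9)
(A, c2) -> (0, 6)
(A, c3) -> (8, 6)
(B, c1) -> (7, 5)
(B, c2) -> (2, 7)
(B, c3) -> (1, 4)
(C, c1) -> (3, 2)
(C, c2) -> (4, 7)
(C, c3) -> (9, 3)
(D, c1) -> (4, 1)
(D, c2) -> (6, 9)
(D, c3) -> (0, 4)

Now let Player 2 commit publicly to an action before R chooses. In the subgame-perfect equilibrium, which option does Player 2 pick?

c2

Work backward from R's decision.
- c1: R compares 0, 7, 3, 4 and picks B; Player 2 would get 5.
- c2: R compares 0, 2, 4, 6 and picks D; Player 2 would get 9.
- c3: R compares 8, 1, 9, 0 and picks C; Player 2 would get 3.
Among 5, 9, 3, the best is 9 at c2. Subgame-perfect outcome: (D, c2) with payoffs (6, 9).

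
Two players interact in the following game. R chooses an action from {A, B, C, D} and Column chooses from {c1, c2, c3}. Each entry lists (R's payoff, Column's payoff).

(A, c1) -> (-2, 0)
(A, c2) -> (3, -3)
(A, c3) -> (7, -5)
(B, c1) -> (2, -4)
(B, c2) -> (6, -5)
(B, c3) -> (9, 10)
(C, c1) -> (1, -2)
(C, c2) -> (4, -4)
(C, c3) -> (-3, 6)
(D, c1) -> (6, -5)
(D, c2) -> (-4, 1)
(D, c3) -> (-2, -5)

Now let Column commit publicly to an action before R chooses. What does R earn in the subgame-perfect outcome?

Backward induction with Column moving first.
- c1 → R plays D (best of -2, 2, 1, 6); Column gets -5.
- c2 → R plays B (best of 3, 6, 4, -4); Column gets -5.
- c3 → R plays B (best of 7, 9, -3, -2); Column gets 10.
Maximizing over -5, -5, 10, Column chooses c3. Subgame-perfect outcome: (B, c3) with payoffs (9, 10).

9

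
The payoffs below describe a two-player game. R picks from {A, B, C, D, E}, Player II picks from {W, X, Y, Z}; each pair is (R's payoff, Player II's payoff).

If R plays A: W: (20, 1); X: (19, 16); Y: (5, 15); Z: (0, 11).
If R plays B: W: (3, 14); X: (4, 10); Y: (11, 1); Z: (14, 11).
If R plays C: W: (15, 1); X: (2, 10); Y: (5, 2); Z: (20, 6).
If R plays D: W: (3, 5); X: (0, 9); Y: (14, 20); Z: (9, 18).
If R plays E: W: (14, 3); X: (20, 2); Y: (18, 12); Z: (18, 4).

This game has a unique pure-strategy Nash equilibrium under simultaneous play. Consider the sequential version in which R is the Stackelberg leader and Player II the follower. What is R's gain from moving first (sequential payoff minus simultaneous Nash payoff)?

Backward induction with R moving first.
- A: BR = X, leader payoff 19.
- B: BR = W, leader payoff 3.
- C: BR = X, leader payoff 2.
- D: BR = Y, leader payoff 14.
- E: BR = Y, leader payoff 18.
Maximizing over 19, 3, 2, 14, 18, R chooses A. Subgame-perfect outcome: (A, X) with payoffs (19, 16).
Under simultaneous play:
R's best replies: W→A; X→E; Y→E; Z→C.
Player II's best replies: A→X; B→W; C→X; D→Y; E→Y.
Only (E, Y) has each player best-responding; Nash payoffs (18, 12).
R's commitment gain: 19 − 18 = 1.

1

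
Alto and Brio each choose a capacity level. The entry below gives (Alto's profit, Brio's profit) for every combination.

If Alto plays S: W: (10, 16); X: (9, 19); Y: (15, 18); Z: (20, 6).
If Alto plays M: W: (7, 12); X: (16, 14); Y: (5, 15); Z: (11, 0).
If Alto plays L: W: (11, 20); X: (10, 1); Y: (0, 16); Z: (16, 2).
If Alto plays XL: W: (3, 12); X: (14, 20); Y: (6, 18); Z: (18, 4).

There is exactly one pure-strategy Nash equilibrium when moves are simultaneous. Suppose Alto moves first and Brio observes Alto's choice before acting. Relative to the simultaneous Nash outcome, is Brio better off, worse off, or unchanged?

unchanged

Brio best-responds to each possible Alto move:
- S: Brio compares 16, 19, 18, 6 and picks X; Alto would get 9.
- M: Brio compares 12, 14, 15, 0 and picks Y; Alto would get 5.
- L: Brio compares 20, 1, 16, 2 and picks W; Alto would get 11.
- XL: Brio compares 12, 20, 18, 4 and picks X; Alto would get 14.
Maximizing over 9, 5, 11, 14, Alto chooses XL. Subgame-perfect outcome: (XL, X) with payoffs (14, 20).
Under simultaneous play:
Alto's best replies: W→L; X→M; Y→S; Z→S.
Brio's best replies: S→X; M→Y; L→W; XL→X.
The unique mutual best reply is (L, W), giving (11, 20).
Brio earns 20 sequentially versus 20 at the Nash outcome: unchanged.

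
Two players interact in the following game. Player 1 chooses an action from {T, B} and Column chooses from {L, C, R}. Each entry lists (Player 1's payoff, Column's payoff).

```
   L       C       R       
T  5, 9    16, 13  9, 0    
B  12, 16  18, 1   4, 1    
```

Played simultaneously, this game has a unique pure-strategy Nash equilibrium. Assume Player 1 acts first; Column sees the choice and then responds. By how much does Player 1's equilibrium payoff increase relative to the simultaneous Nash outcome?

4

Solve by backward induction (Player 1 leads).
- T → Column plays C (best of 9, 13, 0); Player 1 gets 16.
- B → Column plays L (best of 16, 1, 1); Player 1 gets 12.
Player 1's induced payoffs are 16, 12, so Player 1 commits to T. Subgame-perfect outcome: (T, C) with payoffs (16, 13).
Now find the simultaneous Nash equilibrium.
Player 1's best replies: L→B; C→B; R→T.
Column's best replies: T→C; B→L.
Only (B, L) has each player best-responding; Nash payoffs (12, 16).
Player 1's commitment gain: 16 − 12 = 4.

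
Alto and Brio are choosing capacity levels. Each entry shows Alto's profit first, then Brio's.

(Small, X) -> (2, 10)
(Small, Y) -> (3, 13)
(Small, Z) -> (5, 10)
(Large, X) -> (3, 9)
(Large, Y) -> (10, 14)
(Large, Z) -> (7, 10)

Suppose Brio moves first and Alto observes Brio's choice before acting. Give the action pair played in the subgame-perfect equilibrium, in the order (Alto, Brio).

(Large, Y)

Alto best-responds to each possible Brio move:
- X → Alto plays Large (best of 2, 3); Brio gets 9.
- Y → Alto plays Large (best of 3, 10); Brio gets 14.
- Z → Alto plays Large (best of 5, 7); Brio gets 10.
Among 9, 14, 10, the best is 14 at Y. Subgame-perfect outcome: (Large, Y) with payoffs (10, 14).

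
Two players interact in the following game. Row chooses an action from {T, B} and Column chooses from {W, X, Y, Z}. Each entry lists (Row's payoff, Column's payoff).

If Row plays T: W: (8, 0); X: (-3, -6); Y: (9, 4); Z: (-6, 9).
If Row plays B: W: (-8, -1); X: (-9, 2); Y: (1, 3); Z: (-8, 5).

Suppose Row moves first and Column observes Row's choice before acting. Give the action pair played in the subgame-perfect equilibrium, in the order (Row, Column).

(T, Z)

Work backward from Column's decision.
- T → Column plays Z (best of 0, -6, 4, 9); Row gets -6.
- B → Column plays Z (best of -1, 2, 3, 5); Row gets -8.
Among -6, -8, the best is -6 at T. Subgame-perfect outcome: (T, Z) with payoffs (-6, 9).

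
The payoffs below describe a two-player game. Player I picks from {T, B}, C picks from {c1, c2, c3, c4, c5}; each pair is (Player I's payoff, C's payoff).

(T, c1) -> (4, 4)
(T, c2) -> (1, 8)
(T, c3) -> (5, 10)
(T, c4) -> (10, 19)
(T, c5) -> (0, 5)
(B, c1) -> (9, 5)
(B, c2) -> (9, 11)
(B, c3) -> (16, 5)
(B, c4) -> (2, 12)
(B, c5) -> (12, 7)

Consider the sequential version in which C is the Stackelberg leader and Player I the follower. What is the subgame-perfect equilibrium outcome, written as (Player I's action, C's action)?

Work backward from Player I's decision.
- c1: BR = B, leader payoff 5.
- c2: BR = B, leader payoff 11.
- c3: BR = B, leader payoff 5.
- c4: BR = T, leader payoff 19.
- c5: BR = B, leader payoff 7.
C's induced payoffs are 5, 11, 5, 19, 7, so C commits to c4. Subgame-perfect outcome: (T, c4) with payoffs (10, 19).

(T, c4)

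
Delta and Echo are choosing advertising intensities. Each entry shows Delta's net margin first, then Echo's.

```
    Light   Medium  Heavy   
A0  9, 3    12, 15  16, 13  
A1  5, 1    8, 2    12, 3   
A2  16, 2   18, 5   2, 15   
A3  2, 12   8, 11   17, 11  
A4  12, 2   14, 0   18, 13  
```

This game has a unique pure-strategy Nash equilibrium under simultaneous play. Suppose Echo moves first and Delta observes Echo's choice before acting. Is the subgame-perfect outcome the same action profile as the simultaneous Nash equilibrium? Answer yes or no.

yes

Solve by backward induction (Echo leads).
- Light: Delta compares 9, 5, 16, 2, 12 and picks A2; Echo would get 2.
- Medium: Delta compares 12, 8, 18, 8, 14 and picks A2; Echo would get 5.
- Heavy: Delta compares 16, 12, 2, 17, 18 and picks A4; Echo would get 13.
Echo's induced payoffs are 2, 5, 13, so Echo commits to Heavy. Subgame-perfect outcome: (A4, Heavy) with payoffs (18, 13).
Under simultaneous play:
Delta's best replies: Light→A2; Medium→A2; Heavy→A4.
Echo's best replies: A0→Medium; A1→Heavy; A2→Heavy; A3→Light; A4→Heavy.
Only (A4, Heavy) has each player best-responding; Nash payoffs (18, 13).
Sequential outcome (A4, Heavy) coincides with the Nash profile (A4, Heavy).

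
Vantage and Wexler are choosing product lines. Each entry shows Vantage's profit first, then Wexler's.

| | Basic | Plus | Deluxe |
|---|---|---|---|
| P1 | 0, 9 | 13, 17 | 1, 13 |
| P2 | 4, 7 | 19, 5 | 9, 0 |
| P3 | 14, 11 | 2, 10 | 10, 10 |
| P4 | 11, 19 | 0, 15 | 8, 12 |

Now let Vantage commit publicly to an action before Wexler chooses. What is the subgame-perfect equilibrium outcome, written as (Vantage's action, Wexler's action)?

Solve by backward induction (Vantage leads).
- P1: Wexler compares 9, 17, 13 and picks Plus; Vantage would get 13.
- P2: Wexler compares 7, 5, 0 and picks Basic; Vantage would get 4.
- P3: Wexler compares 11, 10, 10 and picks Basic; Vantage would get 14.
- P4: Wexler compares 19, 15, 12 and picks Basic; Vantage would get 11.
Among 13, 4, 14, 11, the best is 14 at P3. Subgame-perfect outcome: (P3, Basic) with payoffs (14, 11).

(P3, Basic)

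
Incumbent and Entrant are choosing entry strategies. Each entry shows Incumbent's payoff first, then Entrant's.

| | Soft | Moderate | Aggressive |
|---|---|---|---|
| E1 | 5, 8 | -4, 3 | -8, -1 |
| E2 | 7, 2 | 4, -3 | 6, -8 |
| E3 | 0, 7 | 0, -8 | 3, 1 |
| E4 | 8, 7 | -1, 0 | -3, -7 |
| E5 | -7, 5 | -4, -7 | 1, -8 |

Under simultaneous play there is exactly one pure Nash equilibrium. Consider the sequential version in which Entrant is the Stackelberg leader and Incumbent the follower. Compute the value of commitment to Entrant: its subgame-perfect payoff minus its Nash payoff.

Solve by backward induction (Entrant leads).
- Soft: BR = E4, leader payoff 7.
- Moderate: BR = E2, leader payoff -3.
- Aggressive: BR = E2, leader payoff -8.
Maximizing over 7, -3, -8, Entrant chooses Soft. Subgame-perfect outcome: (E4, Soft) with payoffs (8, 7).
For the simultaneous game, intersect best replies.
Incumbent's best replies: Soft→E4; Moderate→E2; Aggressive→E2.
Entrant's best replies: E1→Soft; E2→Soft; E3→Soft; E4→Soft; E5→Soft.
The unique mutual best reply is (E4, Soft), giving (8, 7).
Entrant's commitment gain: 7 − 7 = 0.

0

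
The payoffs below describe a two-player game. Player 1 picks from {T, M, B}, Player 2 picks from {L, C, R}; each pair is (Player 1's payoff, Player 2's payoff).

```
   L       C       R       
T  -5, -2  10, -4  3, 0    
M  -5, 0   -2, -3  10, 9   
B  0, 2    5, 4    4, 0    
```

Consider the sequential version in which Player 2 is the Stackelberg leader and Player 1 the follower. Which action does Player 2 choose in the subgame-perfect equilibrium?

Backward induction with Player 2 moving first.
- L → Player 1 plays B (best of -5, -5, 0); Player 2 gets 2.
- C → Player 1 plays T (best of 10, -2, 5); Player 2 gets -4.
- R → Player 1 plays M (best of 3, 10, 4); Player 2 gets 9.
Player 2's induced payoffs are 2, -4, 9, so Player 2 commits to R. Subgame-perfect outcome: (M, R) with payoffs (10, 9).

R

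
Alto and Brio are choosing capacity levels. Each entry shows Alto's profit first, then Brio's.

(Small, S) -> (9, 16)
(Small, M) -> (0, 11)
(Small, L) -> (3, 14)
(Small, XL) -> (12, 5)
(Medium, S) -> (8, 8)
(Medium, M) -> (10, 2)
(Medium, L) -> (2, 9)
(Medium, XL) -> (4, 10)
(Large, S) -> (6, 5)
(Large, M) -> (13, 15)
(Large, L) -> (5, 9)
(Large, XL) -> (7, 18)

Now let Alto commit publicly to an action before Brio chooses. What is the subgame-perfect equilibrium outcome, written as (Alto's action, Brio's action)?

Backward induction with Alto moving first.
- Small: BR = S, leader payoff 9.
- Medium: BR = XL, leader payoff 4.
- Large: BR = XL, leader payoff 7.
Maximizing over 9, 4, 7, Alto chooses Small. Subgame-perfect outcome: (Small, S) with payoffs (9, 16).

(Small, S)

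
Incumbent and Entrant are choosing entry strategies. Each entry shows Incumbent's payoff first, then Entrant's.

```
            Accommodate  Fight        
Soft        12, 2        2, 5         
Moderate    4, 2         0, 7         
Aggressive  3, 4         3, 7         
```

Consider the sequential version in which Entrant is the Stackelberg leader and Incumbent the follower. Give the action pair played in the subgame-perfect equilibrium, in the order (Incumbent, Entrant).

Work backward from Incumbent's decision.
- Accommodate → Incumbent plays Soft (best of 12, 4, 3); Entrant gets 2.
- Fight → Incumbent plays Aggressive (best of 2, 0, 3); Entrant gets 7.
Maximizing over 2, 7, Entrant chooses Fight. Subgame-perfect outcome: (Aggressive, Fight) with payoffs (3, 7).

(Aggressive, Fight)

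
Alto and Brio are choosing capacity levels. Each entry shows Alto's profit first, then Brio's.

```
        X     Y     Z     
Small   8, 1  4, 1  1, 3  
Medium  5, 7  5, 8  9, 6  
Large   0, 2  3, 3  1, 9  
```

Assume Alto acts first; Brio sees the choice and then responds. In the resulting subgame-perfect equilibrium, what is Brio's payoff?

Solve by backward induction (Alto leads).
- Small: Brio compares 1, 1, 3 and picks Z; Alto would get 1.
- Medium: Brio compares 7, 8, 6 and picks Y; Alto would get 5.
- Large: Brio compares 2, 3, 9 and picks Z; Alto would get 1.
Alto's induced payoffs are 1, 5, 1, so Alto commits to Medium. Subgame-perfect outcome: (Medium, Y) with payoffs (5, 8).

8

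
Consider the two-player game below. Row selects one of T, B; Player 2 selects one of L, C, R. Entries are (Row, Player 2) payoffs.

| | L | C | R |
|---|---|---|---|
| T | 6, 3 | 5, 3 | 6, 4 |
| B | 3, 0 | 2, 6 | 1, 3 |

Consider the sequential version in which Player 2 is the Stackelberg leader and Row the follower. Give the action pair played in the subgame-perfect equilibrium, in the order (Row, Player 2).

Work backward from Row's decision.
- L: BR = T, leader payoff 3.
- C: BR = T, leader payoff 3.
- R: BR = T, leader payoff 4.
Player 2's induced payoffs are 3, 3, 4, so Player 2 commits to R. Subgame-perfect outcome: (T, R) with payoffs (6, 4).

(T, R)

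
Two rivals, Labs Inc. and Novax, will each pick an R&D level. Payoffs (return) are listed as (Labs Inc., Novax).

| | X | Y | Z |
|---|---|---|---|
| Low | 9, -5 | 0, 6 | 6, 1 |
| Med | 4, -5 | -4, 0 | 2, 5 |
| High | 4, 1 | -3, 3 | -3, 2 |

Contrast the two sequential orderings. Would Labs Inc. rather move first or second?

If Labs Inc. leads: Novax's best replies are Low→Y, Med→Z, High→Y; Labs Inc.'s induced payoffs 0, 2, -3; outcome (Med, Z), payoffs (2, 5).
If Novax leads: Labs Inc.'s best replies are X→Low, Y→Low, Z→Low; Novax's induced payoffs -5, 6, 1; outcome (Low, Y), payoffs (0, 6).
Labs Inc. gets 2 moving first and 0 moving second, so Labs Inc. prefers to move first.

first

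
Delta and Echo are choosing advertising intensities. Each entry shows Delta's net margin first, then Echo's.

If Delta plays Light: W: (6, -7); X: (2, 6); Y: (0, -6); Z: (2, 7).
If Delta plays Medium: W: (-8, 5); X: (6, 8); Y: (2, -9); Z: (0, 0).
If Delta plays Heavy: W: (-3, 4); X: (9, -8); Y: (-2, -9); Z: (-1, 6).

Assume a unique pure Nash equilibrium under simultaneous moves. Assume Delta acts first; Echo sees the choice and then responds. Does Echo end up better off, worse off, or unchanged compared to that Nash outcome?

Work backward from Echo's decision.
- Light: Echo compares -7, 6, -6, 7 and picks Z; Delta would get 2.
- Medium: Echo compares 5, 8, -9, 0 and picks X; Delta would get 6.
- Heavy: Echo compares 4, -8, -9, 6 and picks Z; Delta would get -1.
Maximizing over 2, 6, -1, Delta chooses Medium. Subgame-perfect outcome: (Medium, X) with payoffs (6, 8).
Now find the simultaneous Nash equilibrium.
Delta's best replies: W→Light; X→Heavy; Y→Medium; Z→Light.
Echo's best replies: Light→Z; Medium→X; Heavy→Z.
Only (Light, Z) has each player best-responding; Nash payoffs (2, 7).
Echo earns 8 sequentially versus 7 at the Nash outcome: better off.

better off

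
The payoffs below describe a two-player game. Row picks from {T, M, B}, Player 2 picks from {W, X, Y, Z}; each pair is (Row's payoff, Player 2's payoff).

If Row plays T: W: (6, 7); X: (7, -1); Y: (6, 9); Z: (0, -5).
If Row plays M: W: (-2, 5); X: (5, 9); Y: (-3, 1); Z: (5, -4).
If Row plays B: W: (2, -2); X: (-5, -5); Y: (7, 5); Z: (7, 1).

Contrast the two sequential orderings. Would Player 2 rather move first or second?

first

If Row leads: Player 2's best replies are T→Y, M→X, B→Y; Row's induced payoffs 6, 5, 7; outcome (B, Y), payoffs (7, 5).
If Player 2 leads: Row's best replies are W→T, X→T, Y→B, Z→B; Player 2's induced payoffs 7, -1, 5, 1; outcome (T, W), payoffs (6, 7).
Player 2 gets 7 moving first and 5 moving second, so Player 2 prefers to move first.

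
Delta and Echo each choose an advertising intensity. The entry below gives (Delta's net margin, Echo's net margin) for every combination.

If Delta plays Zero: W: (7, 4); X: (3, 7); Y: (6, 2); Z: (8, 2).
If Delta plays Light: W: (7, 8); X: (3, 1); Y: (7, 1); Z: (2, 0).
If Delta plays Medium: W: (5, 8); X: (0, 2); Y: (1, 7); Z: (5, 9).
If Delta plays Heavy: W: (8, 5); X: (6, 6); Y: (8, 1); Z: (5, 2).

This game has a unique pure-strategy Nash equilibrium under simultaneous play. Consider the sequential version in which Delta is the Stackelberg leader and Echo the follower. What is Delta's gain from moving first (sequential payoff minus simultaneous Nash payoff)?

1

Echo best-responds to each possible Delta move:
- Zero → Echo plays X (best of 4, 7, 2, 2); Delta gets 3.
- Light → Echo plays W (best of 8, 1, 1, 0); Delta gets 7.
- Medium → Echo plays Z (best of 8, 2, 7, 9); Delta gets 5.
- Heavy → Echo plays X (best of 5, 6, 1, 2); Delta gets 6.
Among 3, 7, 5, 6, the best is 7 at Light. Subgame-perfect outcome: (Light, W) with payoffs (7, 8).
Now find the simultaneous Nash equilibrium.
Delta's best replies: W→Heavy; X→Heavy; Y→Heavy; Z→Zero.
Echo's best replies: Zero→X; Light→W; Medium→Z; Heavy→X.
The unique mutual best reply is (Heavy, X), giving (6, 6).
Delta's commitment gain: 7 − 6 = 1.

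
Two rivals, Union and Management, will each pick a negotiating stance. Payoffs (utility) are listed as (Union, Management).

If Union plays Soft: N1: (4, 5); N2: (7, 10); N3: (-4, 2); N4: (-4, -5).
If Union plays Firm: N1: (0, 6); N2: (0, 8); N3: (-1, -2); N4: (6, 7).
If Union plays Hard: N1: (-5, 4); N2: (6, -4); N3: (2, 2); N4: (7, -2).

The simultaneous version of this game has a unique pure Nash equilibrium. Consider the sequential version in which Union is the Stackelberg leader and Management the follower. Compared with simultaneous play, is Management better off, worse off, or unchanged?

unchanged

Work backward from Management's decision.
- Soft → Management plays N2 (best of 5, 10, 2, -5); Union gets 7.
- Firm → Management plays N2 (best of 6, 8, -2, 7); Union gets 0.
- Hard → Management plays N1 (best of 4, -4, 2, -2); Union gets -5.
Union's induced payoffs are 7, 0, -5, so Union commits to Soft. Subgame-perfect outcome: (Soft, N2) with payoffs (7, 10).
Under simultaneous play:
Union's best replies: N1→Soft; N2→Soft; N3→Hard; N4→Hard.
Management's best replies: Soft→N2; Firm→N2; Hard→N1.
The unique mutual best reply is (Soft, N2), giving (7, 10).
Management earns 10 sequentially versus 10 at the Nash outcome: unchanged.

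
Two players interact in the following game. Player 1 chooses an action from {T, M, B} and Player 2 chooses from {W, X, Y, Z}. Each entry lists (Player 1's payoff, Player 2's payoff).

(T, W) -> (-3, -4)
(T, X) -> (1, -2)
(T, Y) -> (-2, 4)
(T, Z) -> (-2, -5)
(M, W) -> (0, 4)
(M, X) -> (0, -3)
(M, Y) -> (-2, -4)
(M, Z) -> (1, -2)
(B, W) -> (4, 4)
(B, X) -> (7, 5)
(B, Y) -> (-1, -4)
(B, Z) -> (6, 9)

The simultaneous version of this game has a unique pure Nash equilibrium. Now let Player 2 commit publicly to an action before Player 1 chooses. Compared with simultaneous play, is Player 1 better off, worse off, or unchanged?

unchanged

Player 1 best-responds to each possible Player 2 move:
- W: BR = B, leader payoff 4.
- X: BR = B, leader payoff 5.
- Y: BR = B, leader payoff -4.
- Z: BR = B, leader payoff 9.
Maximizing over 4, 5, -4, 9, Player 2 chooses Z. Subgame-perfect outcome: (B, Z) with payoffs (6, 9).
Under simultaneous play:
Player 1's best replies: W→B; X→B; Y→B; Z→B.
Player 2's best replies: T→Y; M→W; B→Z.
The unique mutual best reply is (B, Z), giving (6, 9).
Player 1 earns 6 sequentially versus 6 at the Nash outcome: unchanged.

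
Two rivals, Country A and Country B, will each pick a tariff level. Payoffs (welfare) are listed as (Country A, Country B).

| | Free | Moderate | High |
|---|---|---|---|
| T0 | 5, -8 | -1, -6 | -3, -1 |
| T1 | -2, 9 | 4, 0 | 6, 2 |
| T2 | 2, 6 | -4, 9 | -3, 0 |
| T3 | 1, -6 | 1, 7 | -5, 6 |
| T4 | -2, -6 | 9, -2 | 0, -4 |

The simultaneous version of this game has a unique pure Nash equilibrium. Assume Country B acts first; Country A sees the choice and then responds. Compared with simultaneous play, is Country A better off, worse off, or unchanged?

Country A best-responds to each possible Country B move:
- Free → Country A plays T0 (best of 5, -2, 2, 1, -2); Country B gets -8.
- Moderate → Country A plays T4 (best of -1, 4, -4, 1, 9); Country B gets -2.
- High → Country A plays T1 (best of -3, 6, -3, -5, 0); Country B gets 2.
Among -8, -2, 2, the best is 2 at High. Subgame-perfect outcome: (T1, High) with payoffs (6, 2).
For the simultaneous game, intersect best replies.
Country A's best replies: Free→T0; Moderate→T4; High→T1.
Country B's best replies: T0→High; T1→Free; T2→Moderate; T3→Moderate; T4→Moderate.
The unique mutual best reply is (T4, Moderate), giving (9, -2).
Country A earns 6 sequentially versus 9 at the Nash outcome: worse off.

worse off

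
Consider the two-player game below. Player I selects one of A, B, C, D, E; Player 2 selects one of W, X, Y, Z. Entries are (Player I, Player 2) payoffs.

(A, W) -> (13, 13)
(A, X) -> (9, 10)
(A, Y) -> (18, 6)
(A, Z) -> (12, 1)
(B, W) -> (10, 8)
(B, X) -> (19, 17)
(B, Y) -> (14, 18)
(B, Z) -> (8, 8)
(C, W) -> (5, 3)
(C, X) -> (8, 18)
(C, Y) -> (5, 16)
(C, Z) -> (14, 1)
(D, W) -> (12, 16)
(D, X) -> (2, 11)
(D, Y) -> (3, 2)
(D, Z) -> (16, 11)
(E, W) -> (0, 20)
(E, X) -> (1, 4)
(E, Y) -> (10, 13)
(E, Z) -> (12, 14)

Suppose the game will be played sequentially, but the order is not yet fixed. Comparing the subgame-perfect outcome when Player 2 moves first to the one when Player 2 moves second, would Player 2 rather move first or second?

second

If Player I leads: Player 2's best replies are A→W, B→Y, C→X, D→W, E→W; Player I's induced payoffs 13, 14, 8, 12, 0; outcome (B, Y), payoffs (14, 18).
If Player 2 leads: Player I's best replies are W→A, X→B, Y→A, Z→D; Player 2's induced payoffs 13, 17, 6, 11; outcome (B, X), payoffs (19, 17).
Player 2 gets 17 moving first and 18 moving second, so Player 2 prefers to move second.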